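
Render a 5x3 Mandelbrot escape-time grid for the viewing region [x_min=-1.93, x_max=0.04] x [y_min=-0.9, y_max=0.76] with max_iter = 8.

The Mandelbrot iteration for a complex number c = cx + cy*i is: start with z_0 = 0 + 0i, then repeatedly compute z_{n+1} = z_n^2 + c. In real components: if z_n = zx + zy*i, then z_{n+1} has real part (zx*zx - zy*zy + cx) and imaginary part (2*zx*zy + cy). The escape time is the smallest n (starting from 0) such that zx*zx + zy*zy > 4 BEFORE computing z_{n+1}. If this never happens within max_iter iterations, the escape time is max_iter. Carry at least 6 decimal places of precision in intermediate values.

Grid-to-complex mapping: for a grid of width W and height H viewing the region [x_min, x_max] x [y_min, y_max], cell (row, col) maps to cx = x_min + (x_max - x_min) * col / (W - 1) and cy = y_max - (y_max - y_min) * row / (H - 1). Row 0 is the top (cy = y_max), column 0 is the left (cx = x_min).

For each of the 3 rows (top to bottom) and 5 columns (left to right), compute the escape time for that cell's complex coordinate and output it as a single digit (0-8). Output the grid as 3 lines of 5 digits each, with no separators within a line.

(row=0, col=0): c = -1.9300 + 0.7600i → escape time 1
(row=0, col=1): c = -1.4375 + 0.7600i → escape time 3
(row=0, col=2): c = -0.9450 + 0.7600i → escape time 4
(row=0, col=3): c = -0.4525 + 0.7600i → escape time 6
(row=0, col=4): c = 0.0400 + 0.7600i → escape time 8
(row=1, col=0): c = -1.9300 + -0.0700i → escape time 5
(row=1, col=1): c = -1.4375 + -0.0700i → escape time 8
(row=1, col=2): c = -0.9450 + -0.0700i → escape time 8
(row=1, col=3): c = -0.4525 + -0.0700i → escape time 8
(row=1, col=4): c = 0.0400 + -0.0700i → escape time 8
(row=2, col=0): c = -1.9300 + -0.9000i → escape time 1
(row=2, col=1): c = -1.4375 + -0.9000i → escape time 3
(row=2, col=2): c = -0.9450 + -0.9000i → escape time 3
(row=2, col=3): c = -0.4525 + -0.9000i → escape time 5
(row=2, col=4): c = 0.0400 + -0.9000i → escape time 6

Answer: 13468
58888
13356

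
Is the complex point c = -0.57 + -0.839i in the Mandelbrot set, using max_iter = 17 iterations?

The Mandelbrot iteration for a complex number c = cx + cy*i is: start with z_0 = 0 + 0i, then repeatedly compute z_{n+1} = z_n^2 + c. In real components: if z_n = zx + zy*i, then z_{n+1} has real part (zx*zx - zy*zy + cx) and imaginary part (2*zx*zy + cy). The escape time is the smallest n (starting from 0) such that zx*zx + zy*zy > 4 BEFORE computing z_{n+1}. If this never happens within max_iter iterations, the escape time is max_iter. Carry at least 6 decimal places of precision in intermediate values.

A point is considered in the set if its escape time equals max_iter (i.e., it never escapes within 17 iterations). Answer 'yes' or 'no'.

Answer: no

Derivation:
z_0 = 0 + 0i, c = -0.5700 + -0.8390i
Iter 1: z = -0.5700 + -0.8390i, |z|^2 = 1.0288
Iter 2: z = -0.9490 + 0.1175i, |z|^2 = 0.9144
Iter 3: z = 0.3168 + -1.0619i, |z|^2 = 1.2281
Iter 4: z = -1.5973 + -1.5119i, |z|^2 = 4.8374
Escaped at iteration 4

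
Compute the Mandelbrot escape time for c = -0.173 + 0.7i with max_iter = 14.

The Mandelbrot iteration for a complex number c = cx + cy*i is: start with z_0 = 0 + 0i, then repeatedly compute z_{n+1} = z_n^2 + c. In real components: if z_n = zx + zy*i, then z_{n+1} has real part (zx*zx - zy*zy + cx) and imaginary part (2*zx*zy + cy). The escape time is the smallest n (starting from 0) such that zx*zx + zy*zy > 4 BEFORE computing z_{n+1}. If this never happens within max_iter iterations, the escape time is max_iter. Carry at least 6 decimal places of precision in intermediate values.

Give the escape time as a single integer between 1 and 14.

z_0 = 0 + 0i, c = -0.1730 + 0.7000i
Iter 1: z = -0.1730 + 0.7000i, |z|^2 = 0.5199
Iter 2: z = -0.6331 + 0.4578i, |z|^2 = 0.6104
Iter 3: z = 0.0182 + 0.1204i, |z|^2 = 0.0148
Iter 4: z = -0.1872 + 0.7044i, |z|^2 = 0.5312
Iter 5: z = -0.6341 + 0.4363i, |z|^2 = 0.5925
Iter 6: z = 0.0387 + 0.1466i, |z|^2 = 0.0230
Iter 7: z = -0.1930 + 0.7114i, |z|^2 = 0.5433
Iter 8: z = -0.6418 + 0.4254i, |z|^2 = 0.5929
Iter 9: z = 0.0579 + 0.1539i, |z|^2 = 0.0271
Iter 10: z = -0.1933 + 0.7178i, |z|^2 = 0.5527
Iter 11: z = -0.6509 + 0.4224i, |z|^2 = 0.6021
Iter 12: z = 0.0722 + 0.1501i, |z|^2 = 0.0277
Iter 13: z = -0.1903 + 0.7217i, |z|^2 = 0.5570

Answer: 14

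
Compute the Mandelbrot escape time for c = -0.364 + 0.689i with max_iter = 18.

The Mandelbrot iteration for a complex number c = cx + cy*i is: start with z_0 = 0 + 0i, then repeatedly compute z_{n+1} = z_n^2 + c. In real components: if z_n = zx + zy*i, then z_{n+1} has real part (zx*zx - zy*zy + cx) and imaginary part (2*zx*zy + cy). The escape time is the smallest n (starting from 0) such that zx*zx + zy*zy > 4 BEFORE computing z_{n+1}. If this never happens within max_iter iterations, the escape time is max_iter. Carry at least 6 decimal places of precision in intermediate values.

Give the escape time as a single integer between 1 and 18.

z_0 = 0 + 0i, c = -0.3640 + 0.6890i
Iter 1: z = -0.3640 + 0.6890i, |z|^2 = 0.6072
Iter 2: z = -0.7062 + 0.1874i, |z|^2 = 0.5339
Iter 3: z = 0.0996 + 0.4243i, |z|^2 = 0.1900
Iter 4: z = -0.5341 + 0.7735i, |z|^2 = 0.8836
Iter 5: z = -0.6771 + -0.1373i, |z|^2 = 0.4773
Iter 6: z = 0.0756 + 0.8749i, |z|^2 = 0.7712
Iter 7: z = -1.1238 + 0.8213i, |z|^2 = 1.9375
Iter 8: z = 0.2243 + -1.1570i, |z|^2 = 1.3891
Iter 9: z = -1.6524 + 0.1699i, |z|^2 = 2.7594
Iter 10: z = 2.3376 + 0.1275i, |z|^2 = 5.4808
Escaped at iteration 10

Answer: 10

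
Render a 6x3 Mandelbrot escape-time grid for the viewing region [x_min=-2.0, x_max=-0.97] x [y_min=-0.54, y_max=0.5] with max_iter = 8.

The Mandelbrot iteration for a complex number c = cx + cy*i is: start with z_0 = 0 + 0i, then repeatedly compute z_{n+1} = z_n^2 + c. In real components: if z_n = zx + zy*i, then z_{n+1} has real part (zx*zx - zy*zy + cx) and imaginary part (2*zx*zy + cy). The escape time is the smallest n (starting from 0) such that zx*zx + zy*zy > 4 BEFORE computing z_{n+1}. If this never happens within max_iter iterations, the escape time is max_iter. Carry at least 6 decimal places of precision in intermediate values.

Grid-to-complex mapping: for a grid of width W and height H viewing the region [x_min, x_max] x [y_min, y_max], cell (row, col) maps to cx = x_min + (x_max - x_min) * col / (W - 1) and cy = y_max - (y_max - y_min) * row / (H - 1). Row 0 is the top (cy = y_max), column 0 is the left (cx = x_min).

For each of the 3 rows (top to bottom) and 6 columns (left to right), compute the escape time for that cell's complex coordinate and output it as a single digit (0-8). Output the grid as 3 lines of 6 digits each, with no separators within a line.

(row=0, col=0): c = -2.0000 + 0.5000i → escape time 1
(row=0, col=1): c = -1.7940 + 0.5000i → escape time 3
(row=0, col=2): c = -1.5880 + 0.5000i → escape time 3
(row=0, col=3): c = -1.3820 + 0.5000i → escape time 3
(row=0, col=4): c = -1.1760 + 0.5000i → escape time 5
(row=0, col=5): c = -0.9700 + 0.5000i → escape time 5
(row=1, col=0): c = -2.0000 + -0.0200i → escape time 1
(row=1, col=1): c = -1.7940 + -0.0200i → escape time 8
(row=1, col=2): c = -1.5880 + -0.0200i → escape time 8
(row=1, col=3): c = -1.3820 + -0.0200i → escape time 8
(row=1, col=4): c = -1.1760 + -0.0200i → escape time 8
(row=1, col=5): c = -0.9700 + -0.0200i → escape time 8
(row=2, col=0): c = -2.0000 + -0.5400i → escape time 1
(row=2, col=1): c = -1.7940 + -0.5400i → escape time 3
(row=2, col=2): c = -1.5880 + -0.5400i → escape time 3
(row=2, col=3): c = -1.3820 + -0.5400i → escape time 3
(row=2, col=4): c = -1.1760 + -0.5400i → escape time 4
(row=2, col=5): c = -0.9700 + -0.5400i → escape time 5

Answer: 133355
188888
133345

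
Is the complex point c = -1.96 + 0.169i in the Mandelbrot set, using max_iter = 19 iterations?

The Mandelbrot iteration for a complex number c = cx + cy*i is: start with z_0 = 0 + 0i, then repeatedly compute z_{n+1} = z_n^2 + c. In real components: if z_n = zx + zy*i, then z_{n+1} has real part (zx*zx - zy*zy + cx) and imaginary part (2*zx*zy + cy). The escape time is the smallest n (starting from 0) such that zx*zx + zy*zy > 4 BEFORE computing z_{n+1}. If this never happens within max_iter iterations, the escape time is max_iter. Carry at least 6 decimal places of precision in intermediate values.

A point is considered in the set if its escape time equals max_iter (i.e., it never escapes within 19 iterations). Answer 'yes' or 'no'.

Answer: no

Derivation:
z_0 = 0 + 0i, c = -1.9600 + 0.1690i
Iter 1: z = -1.9600 + 0.1690i, |z|^2 = 3.8702
Iter 2: z = 1.8530 + -0.4935i, |z|^2 = 3.6773
Iter 3: z = 1.2302 + -1.6599i, |z|^2 = 4.2687
Escaped at iteration 3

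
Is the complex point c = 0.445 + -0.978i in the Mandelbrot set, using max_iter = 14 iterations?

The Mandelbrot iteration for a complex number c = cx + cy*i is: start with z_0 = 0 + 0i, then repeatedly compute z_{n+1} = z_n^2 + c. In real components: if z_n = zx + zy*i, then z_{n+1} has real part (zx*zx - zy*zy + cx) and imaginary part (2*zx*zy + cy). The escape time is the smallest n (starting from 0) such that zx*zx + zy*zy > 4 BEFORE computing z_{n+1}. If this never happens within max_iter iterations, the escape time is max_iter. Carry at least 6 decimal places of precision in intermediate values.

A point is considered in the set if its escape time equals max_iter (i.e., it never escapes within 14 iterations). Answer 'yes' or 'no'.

z_0 = 0 + 0i, c = 0.4450 + -0.9780i
Iter 1: z = 0.4450 + -0.9780i, |z|^2 = 1.1545
Iter 2: z = -0.3135 + -1.8484i, |z|^2 = 3.5149
Iter 3: z = -2.8734 + 0.1808i, |z|^2 = 8.2891
Escaped at iteration 3

Answer: no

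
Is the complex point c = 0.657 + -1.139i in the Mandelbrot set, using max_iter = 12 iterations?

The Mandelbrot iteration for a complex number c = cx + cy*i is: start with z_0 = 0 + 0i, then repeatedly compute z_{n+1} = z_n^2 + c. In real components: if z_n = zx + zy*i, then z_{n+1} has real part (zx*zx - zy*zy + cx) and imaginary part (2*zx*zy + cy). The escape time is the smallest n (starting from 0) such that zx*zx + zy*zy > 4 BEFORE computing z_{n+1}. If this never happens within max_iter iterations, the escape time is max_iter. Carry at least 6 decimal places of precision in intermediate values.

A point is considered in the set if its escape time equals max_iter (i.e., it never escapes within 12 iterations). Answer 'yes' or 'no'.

z_0 = 0 + 0i, c = 0.6570 + -1.1390i
Iter 1: z = 0.6570 + -1.1390i, |z|^2 = 1.7290
Iter 2: z = -0.2087 + -2.6356i, |z|^2 = 6.9902
Escaped at iteration 2

Answer: no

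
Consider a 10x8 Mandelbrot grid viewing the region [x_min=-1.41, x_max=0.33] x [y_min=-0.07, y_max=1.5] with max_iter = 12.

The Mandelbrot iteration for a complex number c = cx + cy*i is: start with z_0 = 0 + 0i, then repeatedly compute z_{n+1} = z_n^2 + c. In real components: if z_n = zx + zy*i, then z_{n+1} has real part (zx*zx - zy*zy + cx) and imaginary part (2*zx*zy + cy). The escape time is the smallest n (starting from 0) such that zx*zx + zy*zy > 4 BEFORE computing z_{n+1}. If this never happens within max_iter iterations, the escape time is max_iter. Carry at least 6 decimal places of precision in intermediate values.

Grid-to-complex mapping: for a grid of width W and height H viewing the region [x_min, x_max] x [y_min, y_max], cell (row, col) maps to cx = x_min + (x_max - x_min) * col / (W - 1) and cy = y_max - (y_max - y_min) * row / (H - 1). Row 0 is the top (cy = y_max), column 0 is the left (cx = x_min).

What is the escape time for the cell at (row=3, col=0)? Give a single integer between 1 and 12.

Answer: 3

Derivation:
z_0 = 0 + 0i, c = -1.4100 + 0.8271i
Iter 1: z = -1.4100 + 0.8271i, |z|^2 = 2.6723
Iter 2: z = -0.1061 + -1.5054i, |z|^2 = 2.2775
Iter 3: z = -3.6650 + 1.1465i, |z|^2 = 14.7465
Escaped at iteration 3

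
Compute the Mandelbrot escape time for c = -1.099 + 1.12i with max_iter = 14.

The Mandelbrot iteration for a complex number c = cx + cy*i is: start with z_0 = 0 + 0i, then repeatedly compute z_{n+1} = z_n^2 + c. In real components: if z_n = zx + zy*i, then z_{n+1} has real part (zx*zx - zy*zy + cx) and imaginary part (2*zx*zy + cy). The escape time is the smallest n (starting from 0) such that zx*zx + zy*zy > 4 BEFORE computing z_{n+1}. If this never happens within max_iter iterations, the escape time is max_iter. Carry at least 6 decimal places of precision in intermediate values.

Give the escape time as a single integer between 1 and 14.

Answer: 3

Derivation:
z_0 = 0 + 0i, c = -1.0990 + 1.1200i
Iter 1: z = -1.0990 + 1.1200i, |z|^2 = 2.4622
Iter 2: z = -1.1456 + -1.3418i, |z|^2 = 3.1127
Iter 3: z = -1.5869 + 4.1942i, |z|^2 = 20.1100
Escaped at iteration 3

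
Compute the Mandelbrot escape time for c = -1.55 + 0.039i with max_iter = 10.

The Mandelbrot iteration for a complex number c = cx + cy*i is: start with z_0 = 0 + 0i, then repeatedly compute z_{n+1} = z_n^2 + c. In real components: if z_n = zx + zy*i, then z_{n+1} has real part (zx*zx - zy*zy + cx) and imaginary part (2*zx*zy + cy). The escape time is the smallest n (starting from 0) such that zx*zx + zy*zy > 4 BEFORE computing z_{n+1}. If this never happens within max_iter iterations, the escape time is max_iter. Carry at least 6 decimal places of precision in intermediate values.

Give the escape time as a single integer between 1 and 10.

z_0 = 0 + 0i, c = -1.5500 + 0.0390i
Iter 1: z = -1.5500 + 0.0390i, |z|^2 = 2.4040
Iter 2: z = 0.8510 + -0.0819i, |z|^2 = 0.7309
Iter 3: z = -0.8325 + -0.1004i, |z|^2 = 0.7032
Iter 4: z = -0.8670 + 0.2062i, |z|^2 = 0.7941
Iter 5: z = -0.8409 + -0.3185i, |z|^2 = 0.8085
Iter 6: z = -0.9443 + 0.5746i, |z|^2 = 1.2219
Iter 7: z = -0.9884 + -1.0462i, |z|^2 = 2.0714
Iter 8: z = -1.6675 + 2.1071i, |z|^2 = 7.2204
Escaped at iteration 8

Answer: 8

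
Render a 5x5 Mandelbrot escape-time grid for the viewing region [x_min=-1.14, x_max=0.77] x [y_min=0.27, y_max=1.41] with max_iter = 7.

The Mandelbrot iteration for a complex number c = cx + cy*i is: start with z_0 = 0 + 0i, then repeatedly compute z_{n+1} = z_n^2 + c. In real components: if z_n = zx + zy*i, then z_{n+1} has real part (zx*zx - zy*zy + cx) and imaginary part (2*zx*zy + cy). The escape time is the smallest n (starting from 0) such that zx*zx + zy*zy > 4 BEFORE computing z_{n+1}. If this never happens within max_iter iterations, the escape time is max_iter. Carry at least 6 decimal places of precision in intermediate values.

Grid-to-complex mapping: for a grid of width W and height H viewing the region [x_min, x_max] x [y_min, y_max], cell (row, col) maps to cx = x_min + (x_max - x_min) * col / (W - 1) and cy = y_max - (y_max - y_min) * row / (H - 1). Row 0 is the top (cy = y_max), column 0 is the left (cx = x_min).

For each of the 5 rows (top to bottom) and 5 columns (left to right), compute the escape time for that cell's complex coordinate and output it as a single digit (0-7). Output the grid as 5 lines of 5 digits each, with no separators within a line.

Answer: 22222
33632
34742
47773
77773

Derivation:
(row=0, col=0): c = -1.1400 + 1.4100i → escape time 2
(row=0, col=1): c = -0.6625 + 1.4100i → escape time 2
(row=0, col=2): c = -0.1850 + 1.4100i → escape time 2
(row=0, col=3): c = 0.2925 + 1.4100i → escape time 2
(row=0, col=4): c = 0.7700 + 1.4100i → escape time 2
(row=1, col=0): c = -1.1400 + 1.1250i → escape time 3
(row=1, col=1): c = -0.6625 + 1.1250i → escape time 3
(row=1, col=2): c = -0.1850 + 1.1250i → escape time 6
(row=1, col=3): c = 0.2925 + 1.1250i → escape time 3
(row=1, col=4): c = 0.7700 + 1.1250i → escape time 2
(row=2, col=0): c = -1.1400 + 0.8400i → escape time 3
(row=2, col=1): c = -0.6625 + 0.8400i → escape time 4
(row=2, col=2): c = -0.1850 + 0.8400i → escape time 7
(row=2, col=3): c = 0.2925 + 0.8400i → escape time 4
(row=2, col=4): c = 0.7700 + 0.8400i → escape time 2
(row=3, col=0): c = -1.1400 + 0.5550i → escape time 4
(row=3, col=1): c = -0.6625 + 0.5550i → escape time 7
(row=3, col=2): c = -0.1850 + 0.5550i → escape time 7
(row=3, col=3): c = 0.2925 + 0.5550i → escape time 7
(row=3, col=4): c = 0.7700 + 0.5550i → escape time 3
(row=4, col=0): c = -1.1400 + 0.2700i → escape time 7
(row=4, col=1): c = -0.6625 + 0.2700i → escape time 7
(row=4, col=2): c = -0.1850 + 0.2700i → escape time 7
(row=4, col=3): c = 0.2925 + 0.2700i → escape time 7
(row=4, col=4): c = 0.7700 + 0.2700i → escape time 3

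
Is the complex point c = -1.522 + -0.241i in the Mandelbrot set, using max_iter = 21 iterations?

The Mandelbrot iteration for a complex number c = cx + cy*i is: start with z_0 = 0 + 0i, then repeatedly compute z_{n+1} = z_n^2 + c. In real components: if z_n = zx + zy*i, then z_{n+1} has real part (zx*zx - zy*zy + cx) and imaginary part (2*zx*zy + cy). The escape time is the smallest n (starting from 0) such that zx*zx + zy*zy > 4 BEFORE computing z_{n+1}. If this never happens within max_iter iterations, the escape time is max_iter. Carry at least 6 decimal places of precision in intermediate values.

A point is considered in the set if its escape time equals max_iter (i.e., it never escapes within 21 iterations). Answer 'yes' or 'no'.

Answer: no

Derivation:
z_0 = 0 + 0i, c = -1.5220 + -0.2410i
Iter 1: z = -1.5220 + -0.2410i, |z|^2 = 2.3746
Iter 2: z = 0.7364 + 0.4926i, |z|^2 = 0.7849
Iter 3: z = -1.2224 + 0.4845i, |z|^2 = 1.7289
Iter 4: z = -0.2626 + -1.4255i, |z|^2 = 2.1010
Iter 5: z = -3.4851 + 0.5076i, |z|^2 = 12.4036
Escaped at iteration 5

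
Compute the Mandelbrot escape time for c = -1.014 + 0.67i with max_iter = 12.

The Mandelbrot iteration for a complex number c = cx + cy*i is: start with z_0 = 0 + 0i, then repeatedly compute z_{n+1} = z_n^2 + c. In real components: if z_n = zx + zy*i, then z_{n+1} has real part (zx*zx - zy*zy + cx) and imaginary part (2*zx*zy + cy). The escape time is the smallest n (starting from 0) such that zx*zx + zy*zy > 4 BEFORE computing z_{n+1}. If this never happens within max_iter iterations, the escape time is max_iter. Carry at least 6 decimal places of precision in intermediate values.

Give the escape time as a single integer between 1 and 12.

z_0 = 0 + 0i, c = -1.0140 + 0.6700i
Iter 1: z = -1.0140 + 0.6700i, |z|^2 = 1.4771
Iter 2: z = -0.4347 + -0.6888i, |z|^2 = 0.6634
Iter 3: z = -1.2994 + 1.2688i, |z|^2 = 3.2984
Iter 4: z = -0.9354 + -2.6275i, |z|^2 = 7.7784
Escaped at iteration 4

Answer: 4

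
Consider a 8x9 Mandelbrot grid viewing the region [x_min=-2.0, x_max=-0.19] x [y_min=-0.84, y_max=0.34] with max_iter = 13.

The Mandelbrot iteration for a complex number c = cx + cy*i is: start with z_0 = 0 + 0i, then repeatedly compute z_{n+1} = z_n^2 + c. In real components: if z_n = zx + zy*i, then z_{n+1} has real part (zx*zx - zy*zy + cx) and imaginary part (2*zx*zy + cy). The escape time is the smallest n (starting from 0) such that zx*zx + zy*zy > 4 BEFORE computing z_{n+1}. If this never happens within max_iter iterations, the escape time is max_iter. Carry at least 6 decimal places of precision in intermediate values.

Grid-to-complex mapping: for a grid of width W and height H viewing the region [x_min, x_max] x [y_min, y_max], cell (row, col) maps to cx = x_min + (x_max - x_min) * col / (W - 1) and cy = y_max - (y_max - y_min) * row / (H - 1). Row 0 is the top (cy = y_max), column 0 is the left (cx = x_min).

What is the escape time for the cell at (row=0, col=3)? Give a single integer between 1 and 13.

Answer: 11

Derivation:
z_0 = 0 + 0i, c = -1.2243 + 0.3400i
Iter 1: z = -1.2243 + 0.3400i, |z|^2 = 1.6145
Iter 2: z = 0.1590 + -0.4925i, |z|^2 = 0.2678
Iter 3: z = -1.4416 + 0.1834i, |z|^2 = 2.1118
Iter 4: z = 0.8202 + -0.1887i, |z|^2 = 0.7084
Iter 5: z = -0.5871 + 0.0304i, |z|^2 = 0.3456
Iter 6: z = -0.8805 + 0.3043i, |z|^2 = 0.8679
Iter 7: z = -0.5417 + -0.1959i, |z|^2 = 0.3318
Iter 8: z = -0.9693 + 0.5522i, |z|^2 = 1.2445
Iter 9: z = -0.5897 + -0.7306i, |z|^2 = 0.8815
Iter 10: z = -1.4102 + 1.2017i, |z|^2 = 3.4327
Iter 11: z = -0.6797 + -3.0492i, |z|^2 = 9.7599
Escaped at iteration 11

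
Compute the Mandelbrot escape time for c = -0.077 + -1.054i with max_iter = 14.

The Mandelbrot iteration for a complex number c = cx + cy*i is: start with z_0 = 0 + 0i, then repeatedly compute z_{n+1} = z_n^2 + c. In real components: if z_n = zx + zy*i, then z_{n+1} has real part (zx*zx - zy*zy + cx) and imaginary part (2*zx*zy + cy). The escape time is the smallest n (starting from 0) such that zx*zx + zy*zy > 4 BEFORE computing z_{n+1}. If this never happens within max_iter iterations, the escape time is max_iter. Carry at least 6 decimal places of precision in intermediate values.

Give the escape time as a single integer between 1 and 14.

Answer: 6

Derivation:
z_0 = 0 + 0i, c = -0.0770 + -1.0540i
Iter 1: z = -0.0770 + -1.0540i, |z|^2 = 1.1168
Iter 2: z = -1.1820 + -0.8917i, |z|^2 = 2.1922
Iter 3: z = 0.5250 + 1.0539i, |z|^2 = 1.3864
Iter 4: z = -0.9121 + 0.0526i, |z|^2 = 0.8347
Iter 5: z = 0.7522 + -1.1500i, |z|^2 = 1.8882
Iter 6: z = -0.8336 + -2.7840i, |z|^2 = 8.4455
Escaped at iteration 6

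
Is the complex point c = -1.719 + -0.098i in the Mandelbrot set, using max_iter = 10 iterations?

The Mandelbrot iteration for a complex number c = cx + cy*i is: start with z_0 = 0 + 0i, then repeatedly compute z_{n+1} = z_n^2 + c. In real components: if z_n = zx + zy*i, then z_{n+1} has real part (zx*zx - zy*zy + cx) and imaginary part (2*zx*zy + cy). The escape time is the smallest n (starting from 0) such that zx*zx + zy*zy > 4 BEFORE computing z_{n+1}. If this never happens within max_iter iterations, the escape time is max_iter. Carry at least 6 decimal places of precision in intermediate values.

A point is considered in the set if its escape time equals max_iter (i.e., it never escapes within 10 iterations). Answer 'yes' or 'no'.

z_0 = 0 + 0i, c = -1.7190 + -0.0980i
Iter 1: z = -1.7190 + -0.0980i, |z|^2 = 2.9646
Iter 2: z = 1.2264 + 0.2389i, |z|^2 = 1.5610
Iter 3: z = -0.2721 + 0.4880i, |z|^2 = 0.3122
Iter 4: z = -1.8831 + -0.3636i, |z|^2 = 3.6783
Iter 5: z = 1.6949 + 1.2714i, |z|^2 = 4.4890
Escaped at iteration 5

Answer: no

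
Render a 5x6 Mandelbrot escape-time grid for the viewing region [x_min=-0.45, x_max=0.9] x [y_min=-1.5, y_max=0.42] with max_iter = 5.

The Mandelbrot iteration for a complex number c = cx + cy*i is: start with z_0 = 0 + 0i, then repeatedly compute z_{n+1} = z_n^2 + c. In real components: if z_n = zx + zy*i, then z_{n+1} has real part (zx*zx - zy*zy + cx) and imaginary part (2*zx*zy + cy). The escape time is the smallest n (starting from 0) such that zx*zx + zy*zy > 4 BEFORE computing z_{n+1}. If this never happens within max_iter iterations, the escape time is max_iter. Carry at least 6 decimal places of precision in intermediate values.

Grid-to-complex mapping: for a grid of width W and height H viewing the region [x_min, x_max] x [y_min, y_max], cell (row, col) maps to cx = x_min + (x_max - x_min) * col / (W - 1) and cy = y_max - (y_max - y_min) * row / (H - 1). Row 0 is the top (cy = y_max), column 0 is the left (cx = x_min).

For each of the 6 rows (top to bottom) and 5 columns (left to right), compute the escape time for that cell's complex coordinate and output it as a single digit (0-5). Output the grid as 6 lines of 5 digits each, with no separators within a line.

Answer: 55543
55543
55543
55532
45322
22222

Derivation:
(row=0, col=0): c = -0.4500 + 0.4200i → escape time 5
(row=0, col=1): c = -0.1125 + 0.4200i → escape time 5
(row=0, col=2): c = 0.2250 + 0.4200i → escape time 5
(row=0, col=3): c = 0.5625 + 0.4200i → escape time 4
(row=0, col=4): c = 0.9000 + 0.4200i → escape time 3
(row=1, col=0): c = -0.4500 + 0.0360i → escape time 5
(row=1, col=1): c = -0.1125 + 0.0360i → escape time 5
(row=1, col=2): c = 0.2250 + 0.0360i → escape time 5
(row=1, col=3): c = 0.5625 + 0.0360i → escape time 4
(row=1, col=4): c = 0.9000 + 0.0360i → escape time 3
(row=2, col=0): c = -0.4500 + -0.3480i → escape time 5
(row=2, col=1): c = -0.1125 + -0.3480i → escape time 5
(row=2, col=2): c = 0.2250 + -0.3480i → escape time 5
(row=2, col=3): c = 0.5625 + -0.3480i → escape time 4
(row=2, col=4): c = 0.9000 + -0.3480i → escape time 3
(row=3, col=0): c = -0.4500 + -0.7320i → escape time 5
(row=3, col=1): c = -0.1125 + -0.7320i → escape time 5
(row=3, col=2): c = 0.2250 + -0.7320i → escape time 5
(row=3, col=3): c = 0.5625 + -0.7320i → escape time 3
(row=3, col=4): c = 0.9000 + -0.7320i → escape time 2
(row=4, col=0): c = -0.4500 + -1.1160i → escape time 4
(row=4, col=1): c = -0.1125 + -1.1160i → escape time 5
(row=4, col=2): c = 0.2250 + -1.1160i → escape time 3
(row=4, col=3): c = 0.5625 + -1.1160i → escape time 2
(row=4, col=4): c = 0.9000 + -1.1160i → escape time 2
(row=5, col=0): c = -0.4500 + -1.5000i → escape time 2
(row=5, col=1): c = -0.1125 + -1.5000i → escape time 2
(row=5, col=2): c = 0.2250 + -1.5000i → escape time 2
(row=5, col=3): c = 0.5625 + -1.5000i → escape time 2
(row=5, col=4): c = 0.9000 + -1.5000i → escape time 2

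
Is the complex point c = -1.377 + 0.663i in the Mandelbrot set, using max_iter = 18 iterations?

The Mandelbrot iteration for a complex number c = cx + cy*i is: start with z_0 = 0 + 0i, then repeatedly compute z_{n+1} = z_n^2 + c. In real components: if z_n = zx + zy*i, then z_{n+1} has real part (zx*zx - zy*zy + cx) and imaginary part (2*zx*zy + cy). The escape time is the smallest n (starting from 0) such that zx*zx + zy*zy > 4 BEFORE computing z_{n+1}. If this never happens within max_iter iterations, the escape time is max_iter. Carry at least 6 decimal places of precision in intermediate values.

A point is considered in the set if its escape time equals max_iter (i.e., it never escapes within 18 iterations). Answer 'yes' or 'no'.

z_0 = 0 + 0i, c = -1.3770 + 0.6630i
Iter 1: z = -1.3770 + 0.6630i, |z|^2 = 2.3357
Iter 2: z = 0.0796 + -1.1629i, |z|^2 = 1.3587
Iter 3: z = -2.7230 + 0.4780i, |z|^2 = 7.6432
Escaped at iteration 3

Answer: no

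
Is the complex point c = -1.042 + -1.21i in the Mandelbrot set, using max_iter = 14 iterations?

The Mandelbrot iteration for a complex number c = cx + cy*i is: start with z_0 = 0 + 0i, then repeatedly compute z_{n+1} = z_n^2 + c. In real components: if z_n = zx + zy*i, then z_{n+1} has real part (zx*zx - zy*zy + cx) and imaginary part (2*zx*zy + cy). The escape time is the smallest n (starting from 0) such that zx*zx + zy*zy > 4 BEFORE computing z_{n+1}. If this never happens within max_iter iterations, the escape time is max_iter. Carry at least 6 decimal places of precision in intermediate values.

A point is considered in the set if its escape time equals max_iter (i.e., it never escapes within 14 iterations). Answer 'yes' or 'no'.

Answer: no

Derivation:
z_0 = 0 + 0i, c = -1.0420 + -1.2100i
Iter 1: z = -1.0420 + -1.2100i, |z|^2 = 2.5499
Iter 2: z = -1.4203 + 1.3116i, |z|^2 = 3.7378
Iter 3: z = -0.7450 + -4.9359i, |z|^2 = 24.9186
Escaped at iteration 3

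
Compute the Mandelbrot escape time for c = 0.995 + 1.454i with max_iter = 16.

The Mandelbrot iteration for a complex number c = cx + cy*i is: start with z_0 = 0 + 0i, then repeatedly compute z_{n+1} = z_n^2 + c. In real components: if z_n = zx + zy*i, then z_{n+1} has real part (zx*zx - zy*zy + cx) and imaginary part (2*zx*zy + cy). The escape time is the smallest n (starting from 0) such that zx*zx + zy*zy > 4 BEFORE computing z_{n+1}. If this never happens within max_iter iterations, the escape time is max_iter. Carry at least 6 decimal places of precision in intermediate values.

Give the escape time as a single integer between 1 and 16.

z_0 = 0 + 0i, c = 0.9950 + 1.4540i
Iter 1: z = 0.9950 + 1.4540i, |z|^2 = 3.1041
Iter 2: z = -0.1291 + 4.3475i, |z|^2 = 18.9171
Escaped at iteration 2

Answer: 2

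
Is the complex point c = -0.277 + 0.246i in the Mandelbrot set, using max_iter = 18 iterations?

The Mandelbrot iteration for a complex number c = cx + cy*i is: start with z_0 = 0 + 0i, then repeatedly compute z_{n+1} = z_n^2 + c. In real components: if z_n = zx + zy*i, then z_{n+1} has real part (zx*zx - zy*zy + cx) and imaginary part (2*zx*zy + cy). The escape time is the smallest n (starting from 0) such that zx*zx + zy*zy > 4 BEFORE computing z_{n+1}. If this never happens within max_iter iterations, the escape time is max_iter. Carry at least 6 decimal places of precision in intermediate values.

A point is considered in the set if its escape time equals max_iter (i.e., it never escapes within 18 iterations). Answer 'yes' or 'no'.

Answer: yes

Derivation:
z_0 = 0 + 0i, c = -0.2770 + 0.2460i
Iter 1: z = -0.2770 + 0.2460i, |z|^2 = 0.1372
Iter 2: z = -0.2608 + 0.1097i, |z|^2 = 0.0800
Iter 3: z = -0.2210 + 0.1888i, |z|^2 = 0.0845
Iter 4: z = -0.2638 + 0.1626i, |z|^2 = 0.0960
Iter 5: z = -0.2338 + 0.1602i, |z|^2 = 0.0804
Iter 6: z = -0.2480 + 0.1711i, |z|^2 = 0.0908
Iter 7: z = -0.2448 + 0.1612i, |z|^2 = 0.0859
Iter 8: z = -0.2431 + 0.1671i, |z|^2 = 0.0870
Iter 9: z = -0.2458 + 0.1648i, |z|^2 = 0.0876
Iter 10: z = -0.2437 + 0.1650i, |z|^2 = 0.0866
Iter 11: z = -0.2448 + 0.1656i, |z|^2 = 0.0874
Iter 12: z = -0.2445 + 0.1649i, |z|^2 = 0.0870
Iter 13: z = -0.2444 + 0.1654i, |z|^2 = 0.0871
Iter 14: z = -0.2446 + 0.1652i, |z|^2 = 0.0871
Iter 15: z = -0.2445 + 0.1652i, |z|^2 = 0.0870
Iter 16: z = -0.2445 + 0.1652i, |z|^2 = 0.0871
Iter 17: z = -0.2445 + 0.1652i, |z|^2 = 0.0871
Did not escape in 18 iterations → in set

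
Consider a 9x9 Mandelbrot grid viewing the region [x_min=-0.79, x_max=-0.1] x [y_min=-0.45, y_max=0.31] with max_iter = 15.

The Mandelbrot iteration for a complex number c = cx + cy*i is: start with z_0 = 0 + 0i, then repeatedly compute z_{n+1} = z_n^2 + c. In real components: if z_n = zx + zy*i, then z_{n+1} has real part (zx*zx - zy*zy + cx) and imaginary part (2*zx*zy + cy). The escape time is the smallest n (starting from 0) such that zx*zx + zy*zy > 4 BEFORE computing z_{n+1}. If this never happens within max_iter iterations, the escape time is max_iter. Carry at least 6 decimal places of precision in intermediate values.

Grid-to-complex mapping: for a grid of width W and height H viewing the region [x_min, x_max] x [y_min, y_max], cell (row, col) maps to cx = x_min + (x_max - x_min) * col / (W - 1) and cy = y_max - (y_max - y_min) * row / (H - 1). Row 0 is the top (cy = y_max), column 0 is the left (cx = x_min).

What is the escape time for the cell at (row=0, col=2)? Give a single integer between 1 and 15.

Answer: 15

Derivation:
z_0 = 0 + 0i, c = -0.6175 + 0.3100i
Iter 1: z = -0.6175 + 0.3100i, |z|^2 = 0.4774
Iter 2: z = -0.3323 + -0.0729i, |z|^2 = 0.1157
Iter 3: z = -0.5124 + 0.3584i, |z|^2 = 0.3910
Iter 4: z = -0.4834 + -0.0573i, |z|^2 = 0.2370
Iter 5: z = -0.3871 + 0.3654i, |z|^2 = 0.2834
Iter 6: z = -0.6012 + 0.0271i, |z|^2 = 0.3621
Iter 7: z = -0.2568 + 0.2774i, |z|^2 = 0.1429
Iter 8: z = -0.6285 + 0.1675i, |z|^2 = 0.4231
Iter 9: z = -0.2506 + 0.0994i, |z|^2 = 0.0727
Iter 10: z = -0.5646 + 0.2602i, |z|^2 = 0.3865
Iter 11: z = -0.3664 + 0.0162i, |z|^2 = 0.1345
Iter 12: z = -0.4835 + 0.2981i, |z|^2 = 0.3227
Iter 13: z = -0.4726 + 0.0217i, |z|^2 = 0.2238
Iter 14: z = -0.3946 + 0.2895i, |z|^2 = 0.2395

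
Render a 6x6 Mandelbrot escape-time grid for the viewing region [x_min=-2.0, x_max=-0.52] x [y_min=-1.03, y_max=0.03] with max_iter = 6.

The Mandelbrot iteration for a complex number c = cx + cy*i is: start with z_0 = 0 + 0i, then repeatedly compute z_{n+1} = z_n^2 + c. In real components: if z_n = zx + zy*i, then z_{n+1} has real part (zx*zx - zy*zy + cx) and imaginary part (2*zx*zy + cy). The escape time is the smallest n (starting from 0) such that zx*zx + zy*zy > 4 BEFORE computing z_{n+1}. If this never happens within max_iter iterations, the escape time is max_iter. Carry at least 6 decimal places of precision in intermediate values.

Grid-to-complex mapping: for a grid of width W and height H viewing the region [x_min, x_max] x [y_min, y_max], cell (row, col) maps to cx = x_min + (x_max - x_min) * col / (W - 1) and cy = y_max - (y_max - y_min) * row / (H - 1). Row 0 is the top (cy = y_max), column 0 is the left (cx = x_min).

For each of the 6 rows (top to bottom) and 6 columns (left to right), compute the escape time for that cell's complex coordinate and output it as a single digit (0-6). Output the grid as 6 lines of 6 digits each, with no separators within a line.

Answer: 166666
146666
135666
133456
123345
123334

Derivation:
(row=0, col=0): c = -2.0000 + 0.0300i → escape time 1
(row=0, col=1): c = -1.7040 + 0.0300i → escape time 6
(row=0, col=2): c = -1.4080 + 0.0300i → escape time 6
(row=0, col=3): c = -1.1120 + 0.0300i → escape time 6
(row=0, col=4): c = -0.8160 + 0.0300i → escape time 6
(row=0, col=5): c = -0.5200 + 0.0300i → escape time 6
(row=1, col=0): c = -2.0000 + -0.1820i → escape time 1
(row=1, col=1): c = -1.7040 + -0.1820i → escape time 4
(row=1, col=2): c = -1.4080 + -0.1820i → escape time 6
(row=1, col=3): c = -1.1120 + -0.1820i → escape time 6
(row=1, col=4): c = -0.8160 + -0.1820i → escape time 6
(row=1, col=5): c = -0.5200 + -0.1820i → escape time 6
(row=2, col=0): c = -2.0000 + -0.3940i → escape time 1
(row=2, col=1): c = -1.7040 + -0.3940i → escape time 3
(row=2, col=2): c = -1.4080 + -0.3940i → escape time 5
(row=2, col=3): c = -1.1120 + -0.3940i → escape time 6
(row=2, col=4): c = -0.8160 + -0.3940i → escape time 6
(row=2, col=5): c = -0.5200 + -0.3940i → escape time 6
(row=3, col=0): c = -2.0000 + -0.6060i → escape time 1
(row=3, col=1): c = -1.7040 + -0.6060i → escape time 3
(row=3, col=2): c = -1.4080 + -0.6060i → escape time 3
(row=3, col=3): c = -1.1120 + -0.6060i → escape time 4
(row=3, col=4): c = -0.8160 + -0.6060i → escape time 5
(row=3, col=5): c = -0.5200 + -0.6060i → escape time 6
(row=4, col=0): c = -2.0000 + -0.8180i → escape time 1
(row=4, col=1): c = -1.7040 + -0.8180i → escape time 2
(row=4, col=2): c = -1.4080 + -0.8180i → escape time 3
(row=4, col=3): c = -1.1120 + -0.8180i → escape time 3
(row=4, col=4): c = -0.8160 + -0.8180i → escape time 4
(row=4, col=5): c = -0.5200 + -0.8180i → escape time 5
(row=5, col=0): c = -2.0000 + -1.0300i → escape time 1
(row=5, col=1): c = -1.7040 + -1.0300i → escape time 2
(row=5, col=2): c = -1.4080 + -1.0300i → escape time 3
(row=5, col=3): c = -1.1120 + -1.0300i → escape time 3
(row=5, col=4): c = -0.8160 + -1.0300i → escape time 3
(row=5, col=5): c = -0.5200 + -1.0300i → escape time 4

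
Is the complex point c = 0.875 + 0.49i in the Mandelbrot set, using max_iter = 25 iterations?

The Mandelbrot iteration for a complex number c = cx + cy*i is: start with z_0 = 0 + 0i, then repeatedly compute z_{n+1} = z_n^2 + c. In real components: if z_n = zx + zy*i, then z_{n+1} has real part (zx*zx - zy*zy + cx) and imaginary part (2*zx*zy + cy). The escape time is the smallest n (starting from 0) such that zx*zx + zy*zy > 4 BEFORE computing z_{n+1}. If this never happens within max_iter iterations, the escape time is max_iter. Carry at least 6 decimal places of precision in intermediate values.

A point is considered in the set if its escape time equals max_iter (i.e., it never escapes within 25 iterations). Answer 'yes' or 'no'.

z_0 = 0 + 0i, c = 0.8750 + 0.4900i
Iter 1: z = 0.8750 + 0.4900i, |z|^2 = 1.0057
Iter 2: z = 1.4005 + 1.3475i, |z|^2 = 3.7772
Iter 3: z = 1.0207 + 4.2644i, |z|^2 = 19.2271
Escaped at iteration 3

Answer: no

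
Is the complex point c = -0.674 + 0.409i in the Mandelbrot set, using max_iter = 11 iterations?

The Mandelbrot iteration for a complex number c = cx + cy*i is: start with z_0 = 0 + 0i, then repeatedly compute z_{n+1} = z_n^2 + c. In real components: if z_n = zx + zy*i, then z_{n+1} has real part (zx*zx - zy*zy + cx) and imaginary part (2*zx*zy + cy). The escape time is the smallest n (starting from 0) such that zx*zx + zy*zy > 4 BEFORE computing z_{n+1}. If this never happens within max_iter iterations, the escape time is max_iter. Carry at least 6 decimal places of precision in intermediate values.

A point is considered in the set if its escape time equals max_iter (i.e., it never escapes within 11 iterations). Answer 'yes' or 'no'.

z_0 = 0 + 0i, c = -0.6740 + 0.4090i
Iter 1: z = -0.6740 + 0.4090i, |z|^2 = 0.6216
Iter 2: z = -0.3870 + -0.1423i, |z|^2 = 0.1700
Iter 3: z = -0.5445 + 0.5192i, |z|^2 = 0.5660
Iter 4: z = -0.6471 + -0.1564i, |z|^2 = 0.4431
Iter 5: z = -0.2797 + 0.6113i, |z|^2 = 0.4520
Iter 6: z = -0.9695 + 0.0670i, |z|^2 = 0.9444
Iter 7: z = 0.2614 + 0.2792i, |z|^2 = 0.1463
Iter 8: z = -0.6836 + 0.5550i, |z|^2 = 0.7753
Iter 9: z = -0.5147 + -0.3498i, |z|^2 = 0.3872
Iter 10: z = -0.5314 + 0.7690i, |z|^2 = 0.8738
Did not escape in 11 iterations → in set

Answer: yes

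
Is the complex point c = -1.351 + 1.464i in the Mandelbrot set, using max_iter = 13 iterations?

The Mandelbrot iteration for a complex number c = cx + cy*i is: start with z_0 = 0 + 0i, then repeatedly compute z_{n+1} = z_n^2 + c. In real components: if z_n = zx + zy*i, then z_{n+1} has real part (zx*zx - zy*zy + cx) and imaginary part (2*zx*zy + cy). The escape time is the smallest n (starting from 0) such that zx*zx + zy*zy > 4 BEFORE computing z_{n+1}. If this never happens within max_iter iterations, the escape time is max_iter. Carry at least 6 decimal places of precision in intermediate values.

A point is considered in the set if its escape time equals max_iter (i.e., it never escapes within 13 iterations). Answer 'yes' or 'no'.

Answer: no

Derivation:
z_0 = 0 + 0i, c = -1.3510 + 1.4640i
Iter 1: z = -1.3510 + 1.4640i, |z|^2 = 3.9685
Iter 2: z = -1.6691 + -2.4917i, |z|^2 = 8.9946
Escaped at iteration 2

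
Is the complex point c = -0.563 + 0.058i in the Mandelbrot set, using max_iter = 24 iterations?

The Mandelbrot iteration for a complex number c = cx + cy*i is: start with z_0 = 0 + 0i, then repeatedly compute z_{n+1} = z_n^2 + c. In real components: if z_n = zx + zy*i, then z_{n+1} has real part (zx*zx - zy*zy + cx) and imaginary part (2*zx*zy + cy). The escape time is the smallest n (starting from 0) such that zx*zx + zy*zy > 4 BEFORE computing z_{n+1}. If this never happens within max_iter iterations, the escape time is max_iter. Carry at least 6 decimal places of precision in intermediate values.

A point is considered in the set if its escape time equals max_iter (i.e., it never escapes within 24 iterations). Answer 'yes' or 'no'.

Answer: yes

Derivation:
z_0 = 0 + 0i, c = -0.5630 + 0.0580i
Iter 1: z = -0.5630 + 0.0580i, |z|^2 = 0.3203
Iter 2: z = -0.2494 + -0.0073i, |z|^2 = 0.0623
Iter 3: z = -0.5009 + 0.0616i, |z|^2 = 0.2547
Iter 4: z = -0.3159 + -0.0038i, |z|^2 = 0.0998
Iter 5: z = -0.4632 + 0.0604i, |z|^2 = 0.2182
Iter 6: z = -0.3521 + 0.0021i, |z|^2 = 0.1240
Iter 7: z = -0.4390 + 0.0565i, |z|^2 = 0.1959
Iter 8: z = -0.3734 + 0.0084i, |z|^2 = 0.1395
Iter 9: z = -0.4236 + 0.0518i, |z|^2 = 0.1821
Iter 10: z = -0.3862 + 0.0141i, |z|^2 = 0.1494
Iter 11: z = -0.4140 + 0.0471i, |z|^2 = 0.1736
Iter 12: z = -0.3938 + 0.0190i, |z|^2 = 0.1554
Iter 13: z = -0.4083 + 0.0430i, |z|^2 = 0.1685
Iter 14: z = -0.3982 + 0.0229i, |z|^2 = 0.1591
Iter 15: z = -0.4050 + 0.0398i, |z|^2 = 0.1656
Iter 16: z = -0.4006 + 0.0258i, |z|^2 = 0.1611
Iter 17: z = -0.4032 + 0.0374i, |z|^2 = 0.1640
Iter 18: z = -0.4018 + 0.0279i, |z|^2 = 0.1622
Iter 19: z = -0.4023 + 0.0356i, |z|^2 = 0.1631
Iter 20: z = -0.4024 + 0.0294i, |z|^2 = 0.1628
Iter 21: z = -0.4019 + 0.0344i, |z|^2 = 0.1627
Iter 22: z = -0.4026 + 0.0304i, |z|^2 = 0.1630
Iter 23: z = -0.4018 + 0.0335i, |z|^2 = 0.1626
Did not escape in 24 iterations → in set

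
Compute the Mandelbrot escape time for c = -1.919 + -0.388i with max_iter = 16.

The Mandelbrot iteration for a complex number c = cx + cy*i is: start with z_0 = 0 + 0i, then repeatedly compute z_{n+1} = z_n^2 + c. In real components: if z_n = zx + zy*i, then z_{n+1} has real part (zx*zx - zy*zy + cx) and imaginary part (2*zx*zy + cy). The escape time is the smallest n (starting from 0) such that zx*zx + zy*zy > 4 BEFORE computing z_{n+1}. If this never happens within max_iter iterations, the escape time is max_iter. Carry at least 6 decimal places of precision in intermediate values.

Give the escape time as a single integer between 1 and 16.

z_0 = 0 + 0i, c = -1.9190 + -0.3880i
Iter 1: z = -1.9190 + -0.3880i, |z|^2 = 3.8331
Iter 2: z = 1.6130 + 1.1011i, |z|^2 = 3.8143
Iter 3: z = -0.5297 + 3.1643i, |z|^2 = 10.2935
Escaped at iteration 3

Answer: 3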